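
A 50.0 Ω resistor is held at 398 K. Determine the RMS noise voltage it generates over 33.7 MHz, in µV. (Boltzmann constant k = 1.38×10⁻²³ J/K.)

V_n = √(4kTRB)
4kTRB = 4 × 1.38×10⁻²³ × 398 × 5.00×10¹ × 3.37×10⁷ = 3.70×10⁻¹¹ V²
V_n = √(3.70×10⁻¹¹) = 6.08×10⁻⁶ V = 6.08 µV

6.08 µV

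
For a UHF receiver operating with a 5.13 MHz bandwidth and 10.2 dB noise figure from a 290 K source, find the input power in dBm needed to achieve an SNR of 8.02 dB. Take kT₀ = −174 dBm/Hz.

Sensitivity = −174 + 10 log₁₀(B) + NF + SNR_min
= −174 + 67.1 + 10.2 + 8.02
= −88.68 dBm → −88.7 dBm

−88.7 dBm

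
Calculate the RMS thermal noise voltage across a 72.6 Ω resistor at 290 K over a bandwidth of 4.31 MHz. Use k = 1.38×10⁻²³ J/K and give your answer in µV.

V_n = √(4kTRB)
4kTRB = 4 × 1.38×10⁻²³ × 290 × 7.26×10¹ × 4.31×10⁶ = 5.01×10⁻¹² V²
V_n = √(5.01×10⁻¹²) = 2.24×10⁻⁶ V = 2.24 µV

2.24 µV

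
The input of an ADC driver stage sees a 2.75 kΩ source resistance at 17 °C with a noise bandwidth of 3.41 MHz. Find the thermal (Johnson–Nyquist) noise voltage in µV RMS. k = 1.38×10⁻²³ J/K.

12.3 µV

T = 17 °C + 273.15 = 290.15 K
V_n = √(4kTRB)
4kTRB = 4 × 1.38×10⁻²³ × 290.15 × 2.75×10³ × 3.41×10⁶ = 1.50×10⁻¹⁰ V²
V_n = √(1.50×10⁻¹⁰) = 1.23×10⁻⁵ V = 12.3 µV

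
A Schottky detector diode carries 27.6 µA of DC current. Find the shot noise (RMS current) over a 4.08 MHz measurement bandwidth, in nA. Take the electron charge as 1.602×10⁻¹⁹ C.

I_n = √(2qI·B)
2qI·B = 2 × 1.602×10⁻¹⁹ × 2.76×10⁻⁵ × 4.08×10⁶ = 3.61×10⁻¹⁷ A²
I_n = √(3.61×10⁻¹⁷) = 6.01×10⁻⁹ A = 6.01 nA

6.01 nA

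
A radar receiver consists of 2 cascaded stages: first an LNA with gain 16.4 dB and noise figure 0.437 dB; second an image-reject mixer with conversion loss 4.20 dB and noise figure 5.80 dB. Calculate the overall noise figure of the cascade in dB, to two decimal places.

Convert to linear (a loss of L dB is a gain of −L dB): F_i = 10^(NF_i/10), G_i = 10^(G_i,dB/10)
  Stage 1: F_1 = 10^(0.437/10) = 1.106, G_1 = 10^(16.4/10) = 43.65
  Stage 2: F_2 = 10^(5.80/10) = 3.802, G_2 = 10^(−4.20/10) = 0.3802
Friis cascade:
  F = 1.106 + (3.802 − 1)/43.65 = 1.170
NF = 10 log₁₀(1.170) = 0.68 dB

0.68 dB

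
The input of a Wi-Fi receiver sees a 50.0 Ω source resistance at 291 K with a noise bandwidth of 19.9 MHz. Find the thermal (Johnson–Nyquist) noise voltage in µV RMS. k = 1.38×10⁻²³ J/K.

4.00 µV

V_n = √(4kTRB)
4kTRB = 4 × 1.38×10⁻²³ × 291 × 5.00×10¹ × 1.99×10⁷ = 1.60×10⁻¹¹ V²
V_n = √(1.60×10⁻¹¹) = 4.00×10⁻⁶ V = 4.00 µV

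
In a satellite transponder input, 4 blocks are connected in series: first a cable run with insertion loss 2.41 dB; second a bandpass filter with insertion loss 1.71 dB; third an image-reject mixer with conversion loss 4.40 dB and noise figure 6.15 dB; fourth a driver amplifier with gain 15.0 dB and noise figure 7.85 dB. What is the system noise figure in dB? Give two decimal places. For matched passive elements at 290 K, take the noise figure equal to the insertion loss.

Convert to linear (a loss of L dB is a gain of −L dB): F_i = 10^(NF_i/10), G_i = 10^(G_i,dB/10)
  Stage 1: F_1 = 10^(2.41/10) = 1.742, G_1 = 10^(−2.41/10) = 0.5741
  Stage 2: F_2 = 10^(1.71/10) = 1.483, G_2 = 10^(−1.71/10) = 0.6745
  Stage 3: F_3 = 10^(6.15/10) = 4.121, G_3 = 10^(−4.40/10) = 0.3631
  Stage 4: F_4 = 10^(7.85/10) = 6.095, G_4 = 10^(15.0/10) = 31.62
Friis cascade:
  F = 1.742 + (1.483 − 1)/0.5741 + (4.121 − 1)/0.3873 + (6.095 − 1)/0.1406 = 46.88
NF = 10 log₁₀(46.88) = 16.71 dB

16.71 dB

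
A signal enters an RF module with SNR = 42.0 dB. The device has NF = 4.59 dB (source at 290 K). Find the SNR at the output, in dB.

By definition F = SNR_in/SNR_out, so in dB: SNR_out = SNR_in − NF
SNR_out = 42.0 − 4.59 = 37.41 dB

37.41 dB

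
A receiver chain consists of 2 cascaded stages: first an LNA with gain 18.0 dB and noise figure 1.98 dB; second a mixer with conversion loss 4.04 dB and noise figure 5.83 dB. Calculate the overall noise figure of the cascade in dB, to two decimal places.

Convert to linear (a loss of L dB is a gain of −L dB): F_i = 10^(NF_i/10), G_i = 10^(G_i,dB/10)
  Stage 1: F_1 = 10^(1.98/10) = 1.578, G_1 = 10^(18.0/10) = 63.10
  Stage 2: F_2 = 10^(5.83/10) = 3.828, G_2 = 10^(−4.04/10) = 0.3945
Friis cascade:
  F = 1.578 + (3.828 − 1)/63.10 = 1.622
NF = 10 log₁₀(1.622) = 2.10 dB

2.10 dB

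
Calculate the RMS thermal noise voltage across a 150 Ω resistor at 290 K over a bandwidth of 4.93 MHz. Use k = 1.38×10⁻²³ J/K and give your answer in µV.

3.44 µV

V_n = √(4kTRB)
4kTRB = 4 × 1.38×10⁻²³ × 290 × 1.50×10² × 4.93×10⁶ = 1.18×10⁻¹¹ V²
V_n = √(1.18×10⁻¹¹) = 3.44×10⁻⁶ V = 3.44 µV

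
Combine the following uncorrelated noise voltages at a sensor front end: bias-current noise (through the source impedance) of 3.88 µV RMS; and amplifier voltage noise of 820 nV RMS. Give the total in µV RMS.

3.97 µV

Uncorrelated sources add in power (mean-square): V_tot = √(ΣV_i²)
V_tot = √[(3.88×10⁻⁶)² + (8.20×10⁻⁷)²] = 3.97×10⁻⁶ V = 3.97 µV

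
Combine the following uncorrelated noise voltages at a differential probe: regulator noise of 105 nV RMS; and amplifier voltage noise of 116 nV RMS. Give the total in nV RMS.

156 nV

Uncorrelated sources add in power (mean-square): V_tot = √(ΣV_i²)
V_tot = √[(1.05×10⁻⁷)² + (1.16×10⁻⁷)²] = 1.56×10⁻⁷ V = 156 nV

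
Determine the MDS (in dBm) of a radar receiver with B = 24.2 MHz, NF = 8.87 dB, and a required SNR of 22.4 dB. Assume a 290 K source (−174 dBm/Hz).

−68.9 dBm

Sensitivity = −174 + 10 log₁₀(B) + NF + SNR_min
= −174 + 73.84 + 8.87 + 22.4
= −68.89 dBm → −68.9 dBm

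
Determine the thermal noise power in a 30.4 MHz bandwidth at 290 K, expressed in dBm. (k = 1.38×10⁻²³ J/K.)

−99.1 dBm

P_n = kTB = 1.38×10⁻²³ × 290 × 3.04×10⁷ = 1.22×10⁻¹³ W
In dBm: 10 log₁₀(1.22×10⁻¹³ / 10⁻³) = −99.1 dBm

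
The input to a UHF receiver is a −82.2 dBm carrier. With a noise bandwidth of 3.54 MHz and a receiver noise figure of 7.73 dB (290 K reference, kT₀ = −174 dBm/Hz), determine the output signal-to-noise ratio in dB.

18.6 dB

Noise floor: N = −174 + 10 log₁₀(B) + NF
10 log₁₀(3.54×10⁶) = 65.49 dB
N = −174 + 65.49 + 7.73 = −100.78 dBm
SNR = P_sig − N = −82.2 − (−100.78) = 18.58 dB → 18.6 dB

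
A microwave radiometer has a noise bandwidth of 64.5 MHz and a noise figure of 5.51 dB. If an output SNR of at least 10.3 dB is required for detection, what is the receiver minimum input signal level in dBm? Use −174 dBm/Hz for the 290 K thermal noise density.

Sensitivity = −174 + 10 log₁₀(B) + NF + SNR_min
= −174 + 78.1 + 5.51 + 10.3
= −80.09 dBm → −80.1 dBm

−80.1 dBm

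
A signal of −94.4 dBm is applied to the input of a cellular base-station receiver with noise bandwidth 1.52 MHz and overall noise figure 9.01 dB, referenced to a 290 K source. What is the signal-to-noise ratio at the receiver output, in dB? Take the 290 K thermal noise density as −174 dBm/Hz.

Noise floor: N = −174 + 10 log₁₀(B) + NF
10 log₁₀(1.52×10⁶) = 61.82 dB
N = −174 + 61.82 + 9.01 = −103.17 dBm
SNR = P_sig − N = −94.4 − (−103.17) = 8.77 dB → 8.8 dB

8.8 dB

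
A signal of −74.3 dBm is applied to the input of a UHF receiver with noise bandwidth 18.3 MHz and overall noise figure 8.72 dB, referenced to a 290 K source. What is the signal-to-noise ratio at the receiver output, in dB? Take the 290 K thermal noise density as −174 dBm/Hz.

18.4 dB

Noise floor: N = −174 + 10 log₁₀(B) + NF
10 log₁₀(1.83×10⁷) = 72.62 dB
N = −174 + 72.62 + 8.72 = −92.66 dBm
SNR = P_sig − N = −74.3 − (−92.66) = 18.36 dB → 18.4 dB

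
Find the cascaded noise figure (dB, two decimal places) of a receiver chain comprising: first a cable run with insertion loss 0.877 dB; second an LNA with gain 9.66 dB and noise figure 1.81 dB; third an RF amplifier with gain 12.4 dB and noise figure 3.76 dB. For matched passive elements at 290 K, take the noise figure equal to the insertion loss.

3.09 dB

Convert to linear (a loss of L dB is a gain of −L dB): F_i = 10^(NF_i/10), G_i = 10^(G_i,dB/10)
  Stage 1: F_1 = 10^(0.877/10) = 1.224, G_1 = 10^(−0.877/10) = 0.8171
  Stage 2: F_2 = 10^(1.81/10) = 1.517, G_2 = 10^(9.66/10) = 9.247
  Stage 3: F_3 = 10^(3.76/10) = 2.377, G_3 = 10^(12.4/10) = 17.38
Friis cascade:
  F = 1.224 + (1.517 − 1)/0.8171 + (2.377 − 1)/7.556 = 2.039
NF = 10 log₁₀(2.039) = 3.09 dB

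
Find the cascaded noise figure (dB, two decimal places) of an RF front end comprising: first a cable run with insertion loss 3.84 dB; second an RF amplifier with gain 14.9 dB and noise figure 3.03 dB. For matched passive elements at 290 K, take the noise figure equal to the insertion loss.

6.87 dB

Convert to linear (a loss of L dB is a gain of −L dB): F_i = 10^(NF_i/10), G_i = 10^(G_i,dB/10)
  Stage 1: F_1 = 10^(3.84/10) = 2.421, G_1 = 10^(−3.84/10) = 0.4130
  Stage 2: F_2 = 10^(3.03/10) = 2.009, G_2 = 10^(14.9/10) = 30.90
Friis cascade:
  F = 2.421 + (2.009 − 1)/0.4130 = 4.864
NF = 10 log₁₀(4.864) = 6.87 dB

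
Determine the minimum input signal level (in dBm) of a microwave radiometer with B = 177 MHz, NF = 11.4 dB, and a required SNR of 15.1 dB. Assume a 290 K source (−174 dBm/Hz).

−65.0 dBm

Sensitivity = −174 + 10 log₁₀(B) + NF + SNR_min
= −174 + 82.48 + 11.4 + 15.1
= −65.02 dBm → −65.0 dBm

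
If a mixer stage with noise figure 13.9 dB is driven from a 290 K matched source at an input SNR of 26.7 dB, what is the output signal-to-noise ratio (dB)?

By definition F = SNR_in/SNR_out, so in dB: SNR_out = SNR_in − NF
SNR_out = 26.7 − 13.9 = 12.8 dB

12.8 dB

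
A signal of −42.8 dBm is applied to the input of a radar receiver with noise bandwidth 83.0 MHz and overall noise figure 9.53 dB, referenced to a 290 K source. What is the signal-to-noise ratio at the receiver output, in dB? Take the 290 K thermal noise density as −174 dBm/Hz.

42.5 dB

Noise floor: N = −174 + 10 log₁₀(B) + NF
10 log₁₀(8.30×10⁷) = 79.19 dB
N = −174 + 79.19 + 9.53 = −85.28 dBm
SNR = P_sig − N = −42.8 − (−85.28) = 42.48 dB → 42.5 dB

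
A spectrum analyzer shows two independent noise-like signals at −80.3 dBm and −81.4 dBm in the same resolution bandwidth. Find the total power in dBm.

Convert to linear, add, convert back:
P₁ = 9.33×10⁻¹² W, P₂ = 7.24×10⁻¹² W
P_tot = 1.66×10⁻¹¹ W → 10 log₁₀(P_tot / 10⁻³) = −77.8 dBm

−77.8 dBm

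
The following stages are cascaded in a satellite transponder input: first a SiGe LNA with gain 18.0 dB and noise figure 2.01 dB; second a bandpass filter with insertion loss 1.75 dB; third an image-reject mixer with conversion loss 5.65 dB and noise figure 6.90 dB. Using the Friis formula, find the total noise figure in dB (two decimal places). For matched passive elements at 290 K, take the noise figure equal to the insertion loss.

Convert to linear (a loss of L dB is a gain of −L dB): F_i = 10^(NF_i/10), G_i = 10^(G_i,dB/10)
  Stage 1: F_1 = 10^(2.01/10) = 1.589, G_1 = 10^(18.0/10) = 63.10
  Stage 2: F_2 = 10^(1.75/10) = 1.496, G_2 = 10^(−1.75/10) = 0.6683
  Stage 3: F_3 = 10^(6.90/10) = 4.898, G_3 = 10^(−5.65/10) = 0.2723
Friis cascade:
  F = 1.589 + (1.496 − 1)/63.10 + (4.898 − 1)/42.17 = 1.689
NF = 10 log₁₀(1.689) = 2.28 dB

2.28 dB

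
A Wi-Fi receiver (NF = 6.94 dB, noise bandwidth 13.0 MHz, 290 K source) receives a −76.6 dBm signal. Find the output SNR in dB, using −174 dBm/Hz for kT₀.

19.3 dB

Noise floor: N = −174 + 10 log₁₀(B) + NF
10 log₁₀(1.30×10⁷) = 71.14 dB
N = −174 + 71.14 + 6.94 = −95.92 dBm
SNR = P_sig − N = −76.6 − (−95.92) = 19.32 dB → 19.3 dB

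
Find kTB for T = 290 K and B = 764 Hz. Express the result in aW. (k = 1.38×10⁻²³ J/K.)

3.06 aW

P_n = kTB = 1.38×10⁻²³ × 290 × 7.64×10² = 3.06×10⁻¹⁸ W = 3.06 aW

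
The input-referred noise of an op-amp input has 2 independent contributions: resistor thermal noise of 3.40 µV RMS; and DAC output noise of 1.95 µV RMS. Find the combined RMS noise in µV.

Uncorrelated sources add in power (mean-square): V_tot = √(ΣV_i²)
V_tot = √[(3.40×10⁻⁶)² + (1.95×10⁻⁶)²] = 3.92×10⁻⁶ V = 3.92 µV

3.92 µV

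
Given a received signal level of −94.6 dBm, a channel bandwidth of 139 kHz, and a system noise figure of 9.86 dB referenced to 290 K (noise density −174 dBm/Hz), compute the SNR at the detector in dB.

Noise floor: N = −174 + 10 log₁₀(B) + NF
10 log₁₀(1.39×10⁵) = 51.43 dB
N = −174 + 51.43 + 9.86 = −112.71 dBm
SNR = P_sig − N = −94.6 − (−112.71) = 18.11 dB → 18.1 dB

18.1 dB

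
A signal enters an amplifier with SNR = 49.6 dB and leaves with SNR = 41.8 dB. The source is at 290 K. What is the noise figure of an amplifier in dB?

NF (dB) = SNR_in(dB) − SNR_out(dB) when the source is at T₀
NF = 49.6 − 41.8 = 7.8 dB

7.8 dB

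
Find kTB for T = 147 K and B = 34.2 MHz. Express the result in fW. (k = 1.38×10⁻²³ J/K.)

P_n = kTB = 1.38×10⁻²³ × 147 × 3.42×10⁷ = 6.94×10⁻¹⁴ W = 69.4 fW

69.4 fW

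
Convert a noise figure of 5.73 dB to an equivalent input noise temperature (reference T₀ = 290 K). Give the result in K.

F = 10^(5.73/10) = 3.74111
T_e = (F − 1)·T₀ = (3.74111 − 1) × 290 = 795 K

795 K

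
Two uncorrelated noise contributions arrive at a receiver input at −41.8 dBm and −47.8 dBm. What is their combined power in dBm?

−40.8 dBm

Convert to linear, add, convert back:
P₁ = 6.61×10⁻⁸ W, P₂ = 1.66×10⁻⁸ W
P_tot = 8.27×10⁻⁸ W → 10 log₁₀(P_tot / 10⁻³) = −40.8 dBm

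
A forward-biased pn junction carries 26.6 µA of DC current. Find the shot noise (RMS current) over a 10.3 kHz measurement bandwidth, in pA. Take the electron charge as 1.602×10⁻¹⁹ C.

296 pA

I_n = √(2qI·B)
2qI·B = 2 × 1.602×10⁻¹⁹ × 2.66×10⁻⁵ × 1.03×10⁴ = 8.78×10⁻²⁰ A²
I_n = √(8.78×10⁻²⁰) = 2.96×10⁻¹⁰ A = 296 pA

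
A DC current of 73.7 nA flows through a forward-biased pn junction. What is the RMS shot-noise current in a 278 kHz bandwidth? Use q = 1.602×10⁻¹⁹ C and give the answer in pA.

81.0 pA

I_n = √(2qI·B)
2qI·B = 2 × 1.602×10⁻¹⁹ × 7.37×10⁻⁸ × 2.78×10⁵ = 6.56×10⁻²¹ A²
I_n = √(6.56×10⁻²¹) = 8.10×10⁻¹¹ A = 81.0 pA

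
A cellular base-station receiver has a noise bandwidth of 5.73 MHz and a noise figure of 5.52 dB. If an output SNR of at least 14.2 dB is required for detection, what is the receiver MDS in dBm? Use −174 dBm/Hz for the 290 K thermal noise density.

−86.7 dBm

Sensitivity = −174 + 10 log₁₀(B) + NF + SNR_min
= −174 + 67.58 + 5.52 + 14.2
= −86.70 dBm → −86.7 dBm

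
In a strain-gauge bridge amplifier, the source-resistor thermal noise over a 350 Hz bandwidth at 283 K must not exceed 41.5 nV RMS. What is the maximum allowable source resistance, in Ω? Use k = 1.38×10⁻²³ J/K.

Johnson–Nyquist: V_n = √(4kTRB) ⇒ R = V_n² / (4kTB)
4kTB = 4 × 1.38×10⁻²³ × 283 × 3.50×10² = 5.47×10⁻¹⁸
R = (4.15×10⁻⁸)² / 5.47×10⁻¹⁸ = 3.15×10² Ω = 315 Ω

315 Ω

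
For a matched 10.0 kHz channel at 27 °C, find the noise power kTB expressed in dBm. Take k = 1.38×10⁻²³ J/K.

T = 27 °C + 273.15 = 300.15 K
P_n = kTB = 1.38×10⁻²³ × 300.15 × 1.00×10⁴ = 4.14×10⁻¹⁷ W
In dBm: 10 log₁₀(4.14×10⁻¹⁷ / 10⁻³) = −133.8 dBm

−133.8 dBm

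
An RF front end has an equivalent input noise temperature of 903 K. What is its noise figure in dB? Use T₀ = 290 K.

6.14 dB

F = 1 + T_e/T₀ = 1 + 903/290 = 4.11379
NF = 10 log₁₀(4.11379) = 6.14 dB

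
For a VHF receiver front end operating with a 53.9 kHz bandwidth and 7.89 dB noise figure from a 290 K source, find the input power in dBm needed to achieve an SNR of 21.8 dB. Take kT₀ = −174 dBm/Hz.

−97.0 dBm

Sensitivity = −174 + 10 log₁₀(B) + NF + SNR_min
= −174 + 47.32 + 7.89 + 21.8
= −96.99 dBm → −97.0 dBm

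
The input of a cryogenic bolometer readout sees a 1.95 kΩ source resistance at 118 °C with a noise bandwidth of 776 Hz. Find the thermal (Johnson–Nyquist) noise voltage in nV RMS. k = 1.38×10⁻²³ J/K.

181 nV

T = 118 °C + 273.15 = 391.15 K
V_n = √(4kTRB)
4kTRB = 4 × 1.38×10⁻²³ × 391.15 × 1.95×10³ × 7.76×10² = 3.27×10⁻¹⁴ V²
V_n = √(3.27×10⁻¹⁴) = 1.81×10⁻⁷ V = 181 nV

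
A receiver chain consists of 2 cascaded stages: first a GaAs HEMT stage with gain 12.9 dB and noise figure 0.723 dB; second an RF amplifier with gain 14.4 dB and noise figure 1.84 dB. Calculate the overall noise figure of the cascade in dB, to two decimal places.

0.82 dB

Convert to linear (a loss of L dB is a gain of −L dB): F_i = 10^(NF_i/10), G_i = 10^(G_i,dB/10)
  Stage 1: F_1 = 10^(0.723/10) = 1.181, G_1 = 10^(12.9/10) = 19.50
  Stage 2: F_2 = 10^(1.84/10) = 1.528, G_2 = 10^(14.4/10) = 27.54
Friis cascade:
  F = 1.181 + (1.528 − 1)/19.50 = 1.208
NF = 10 log₁₀(1.208) = 0.82 dB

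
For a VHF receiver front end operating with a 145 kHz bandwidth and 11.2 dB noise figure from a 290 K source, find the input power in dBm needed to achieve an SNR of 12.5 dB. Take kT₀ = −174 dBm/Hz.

Sensitivity = −174 + 10 log₁₀(B) + NF + SNR_min
= −174 + 51.61 + 11.2 + 12.5
= −98.69 dBm → −98.7 dBm

−98.7 dBm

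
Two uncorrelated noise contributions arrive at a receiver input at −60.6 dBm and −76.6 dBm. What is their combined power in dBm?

−60.5 dBm

Convert to linear, add, convert back:
P₁ = 8.71×10⁻¹⁰ W, P₂ = 2.19×10⁻¹¹ W
P_tot = 8.93×10⁻¹⁰ W → 10 log₁₀(P_tot / 10⁻³) = −60.5 dBm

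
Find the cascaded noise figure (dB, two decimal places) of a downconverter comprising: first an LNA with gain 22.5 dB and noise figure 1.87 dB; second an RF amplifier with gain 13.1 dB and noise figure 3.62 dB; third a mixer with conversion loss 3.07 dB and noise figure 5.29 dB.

Convert to linear (a loss of L dB is a gain of −L dB): F_i = 10^(NF_i/10), G_i = 10^(G_i,dB/10)
  Stage 1: F_1 = 10^(1.87/10) = 1.538, G_1 = 10^(22.5/10) = 177.8
  Stage 2: F_2 = 10^(3.62/10) = 2.301, G_2 = 10^(13.1/10) = 20.42
  Stage 3: F_3 = 10^(5.29/10) = 3.381, G_3 = 10^(−3.07/10) = 0.4932
Friis cascade:
  F = 1.538 + (2.301 − 1)/177.8 + (3.381 − 1)/3631 = 1.546
NF = 10 log₁₀(1.546) = 1.89 dB

1.89 dB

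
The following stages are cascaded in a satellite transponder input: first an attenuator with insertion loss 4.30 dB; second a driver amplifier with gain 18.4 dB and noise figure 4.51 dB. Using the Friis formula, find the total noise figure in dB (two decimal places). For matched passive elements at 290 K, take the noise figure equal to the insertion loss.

Convert to linear (a loss of L dB is a gain of −L dB): F_i = 10^(NF_i/10), G_i = 10^(G_i,dB/10)
  Stage 1: F_1 = 10^(4.30/10) = 2.692, G_1 = 10^(−4.30/10) = 0.3715
  Stage 2: F_2 = 10^(4.51/10) = 2.825, G_2 = 10^(18.4/10) = 69.18
Friis cascade:
  F = 2.692 + (2.825 − 1)/0.3715 = 7.603
NF = 10 log₁₀(7.603) = 8.81 dB

8.81 dB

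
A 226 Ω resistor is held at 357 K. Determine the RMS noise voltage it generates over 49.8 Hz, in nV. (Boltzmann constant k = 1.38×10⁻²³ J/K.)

V_n = √(4kTRB)
4kTRB = 4 × 1.38×10⁻²³ × 357 × 2.26×10² × 4.98×10¹ = 2.22×10⁻¹⁶ V²
V_n = √(2.22×10⁻¹⁶) = 1.49×10⁻⁸ V = 14.9 nV

14.9 nV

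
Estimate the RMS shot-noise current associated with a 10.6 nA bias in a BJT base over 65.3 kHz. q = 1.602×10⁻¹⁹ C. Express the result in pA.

I_n = √(2qI·B)
2qI·B = 2 × 1.602×10⁻¹⁹ × 1.06×10⁻⁸ × 6.53×10⁴ = 2.22×10⁻²² A²
I_n = √(2.22×10⁻²²) = 1.49×10⁻¹¹ A = 14.9 pA

14.9 pA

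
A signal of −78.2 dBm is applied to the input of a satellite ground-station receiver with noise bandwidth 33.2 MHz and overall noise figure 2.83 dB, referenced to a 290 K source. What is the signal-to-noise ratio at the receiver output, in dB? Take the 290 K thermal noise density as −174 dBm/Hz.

17.8 dB

Noise floor: N = −174 + 10 log₁₀(B) + NF
10 log₁₀(3.32×10⁷) = 75.21 dB
N = −174 + 75.21 + 2.83 = −95.96 dBm
SNR = P_sig − N = −78.2 − (−95.96) = 17.76 dB → 17.8 dB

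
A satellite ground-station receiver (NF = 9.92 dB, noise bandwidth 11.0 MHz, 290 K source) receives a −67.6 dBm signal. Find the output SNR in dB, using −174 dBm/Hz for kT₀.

Noise floor: N = −174 + 10 log₁₀(B) + NF
10 log₁₀(1.10×10⁷) = 70.41 dB
N = −174 + 70.41 + 9.92 = −93.67 dBm
SNR = P_sig − N = −67.6 − (−93.67) = 26.07 dB → 26.1 dB

26.1 dB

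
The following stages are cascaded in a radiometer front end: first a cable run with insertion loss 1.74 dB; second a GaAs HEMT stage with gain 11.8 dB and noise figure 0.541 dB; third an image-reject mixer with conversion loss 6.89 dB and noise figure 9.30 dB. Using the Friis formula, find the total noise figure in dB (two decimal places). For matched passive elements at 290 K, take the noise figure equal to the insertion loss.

Convert to linear (a loss of L dB is a gain of −L dB): F_i = 10^(NF_i/10), G_i = 10^(G_i,dB/10)
  Stage 1: F_1 = 10^(1.74/10) = 1.493, G_1 = 10^(−1.74/10) = 0.6699
  Stage 2: F_2 = 10^(0.541/10) = 1.133, G_2 = 10^(11.8/10) = 15.14
  Stage 3: F_3 = 10^(9.30/10) = 8.511, G_3 = 10^(−6.89/10) = 0.2046
Friis cascade:
  F = 1.493 + (1.133 − 1)/0.6699 + (8.511 − 1)/10.14 = 2.432
NF = 10 log₁₀(2.432) = 3.86 dB

3.86 dB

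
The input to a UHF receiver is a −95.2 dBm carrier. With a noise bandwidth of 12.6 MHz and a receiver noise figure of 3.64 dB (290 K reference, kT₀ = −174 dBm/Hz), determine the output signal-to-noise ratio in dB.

4.2 dB

Noise floor: N = −174 + 10 log₁₀(B) + NF
10 log₁₀(1.26×10⁷) = 71 dB
N = −174 + 71 + 3.64 = −99.36 dBm
SNR = P_sig − N = −95.2 − (−99.36) = 4.16 dB → 4.2 dB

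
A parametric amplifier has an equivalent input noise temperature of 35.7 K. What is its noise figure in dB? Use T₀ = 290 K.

F = 1 + T_e/T₀ = 1 + 35.7/290 = 1.1231
NF = 10 log₁₀(1.1231) = 0.504 dB

0.504 dB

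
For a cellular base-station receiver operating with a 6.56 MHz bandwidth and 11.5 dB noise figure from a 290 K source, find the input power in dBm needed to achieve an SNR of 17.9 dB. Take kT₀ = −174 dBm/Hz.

Sensitivity = −174 + 10 log₁₀(B) + NF + SNR_min
= −174 + 68.17 + 11.5 + 17.9
= −76.43 dBm → −76.4 dBm

−76.4 dBm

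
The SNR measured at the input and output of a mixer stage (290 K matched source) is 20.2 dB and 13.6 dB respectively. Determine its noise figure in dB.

6.6 dB

NF (dB) = SNR_in(dB) − SNR_out(dB) when the source is at T₀
NF = 20.2 − 13.6 = 6.6 dB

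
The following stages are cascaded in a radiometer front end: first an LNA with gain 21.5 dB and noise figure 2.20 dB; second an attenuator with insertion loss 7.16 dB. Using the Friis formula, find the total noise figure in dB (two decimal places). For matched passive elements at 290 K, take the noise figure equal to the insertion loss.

Convert to linear (a loss of L dB is a gain of −L dB): F_i = 10^(NF_i/10), G_i = 10^(G_i,dB/10)
  Stage 1: F_1 = 10^(2.20/10) = 1.660, G_1 = 10^(21.5/10) = 141.3
  Stage 2: F_2 = 10^(7.16/10) = 5.200, G_2 = 10^(−7.16/10) = 0.1923
Friis cascade:
  F = 1.660 + (5.200 − 1)/141.3 = 1.689
NF = 10 log₁₀(1.689) = 2.28 dB

2.28 dB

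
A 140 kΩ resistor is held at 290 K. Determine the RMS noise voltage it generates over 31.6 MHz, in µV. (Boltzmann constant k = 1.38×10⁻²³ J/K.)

266 µV

V_n = √(4kTRB)
4kTRB = 4 × 1.38×10⁻²³ × 290 × 1.40×10⁵ × 3.16×10⁷ = 7.08×10⁻⁸ V²
V_n = √(7.08×10⁻⁸) = 2.66×10⁻⁴ V = 266 µV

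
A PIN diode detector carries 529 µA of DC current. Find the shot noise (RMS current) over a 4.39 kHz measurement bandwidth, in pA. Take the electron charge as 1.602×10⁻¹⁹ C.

I_n = √(2qI·B)
2qI·B = 2 × 1.602×10⁻¹⁹ × 5.29×10⁻⁴ × 4.39×10³ = 7.44×10⁻¹⁹ A²
I_n = √(7.44×10⁻¹⁹) = 8.63×10⁻¹⁰ A = 863 pA

863 pA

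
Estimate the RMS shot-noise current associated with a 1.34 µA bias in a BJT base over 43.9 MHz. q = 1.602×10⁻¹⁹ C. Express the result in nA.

I_n = √(2qI·B)
2qI·B = 2 × 1.602×10⁻¹⁹ × 1.34×10⁻⁶ × 4.39×10⁷ = 1.88×10⁻¹⁷ A²
I_n = √(1.88×10⁻¹⁷) = 4.34×10⁻⁹ A = 4.34 nA

4.34 nA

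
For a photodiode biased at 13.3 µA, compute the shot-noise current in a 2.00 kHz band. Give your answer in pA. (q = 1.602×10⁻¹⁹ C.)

92.3 pA

I_n = √(2qI·B)
2qI·B = 2 × 1.602×10⁻¹⁹ × 1.33×10⁻⁵ × 2.00×10³ = 8.52×10⁻²¹ A²
I_n = √(8.52×10⁻²¹) = 9.23×10⁻¹¹ A = 92.3 pA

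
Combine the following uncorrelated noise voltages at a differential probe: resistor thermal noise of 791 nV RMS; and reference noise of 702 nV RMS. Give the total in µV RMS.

Uncorrelated sources add in power (mean-square): V_tot = √(ΣV_i²)
V_tot = √[(7.91×10⁻⁷)² + (7.02×10⁻⁷)²] = 1.06×10⁻⁶ V = 1.06 µV

1.06 µV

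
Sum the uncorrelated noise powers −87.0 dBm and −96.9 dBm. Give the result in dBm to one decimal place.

−86.6 dBm

Convert to linear, add, convert back:
P₁ = 2.00×10⁻¹² W, P₂ = 2.04×10⁻¹³ W
P_tot = 2.20×10⁻¹² W → 10 log₁₀(P_tot / 10⁻³) = −86.6 dBm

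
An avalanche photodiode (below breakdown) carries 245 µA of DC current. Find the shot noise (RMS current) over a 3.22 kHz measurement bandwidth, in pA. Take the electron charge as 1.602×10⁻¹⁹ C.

503 pA

I_n = √(2qI·B)
2qI·B = 2 × 1.602×10⁻¹⁹ × 2.45×10⁻⁴ × 3.22×10³ = 2.53×10⁻¹⁹ A²
I_n = √(2.53×10⁻¹⁹) = 5.03×10⁻¹⁰ A = 503 pA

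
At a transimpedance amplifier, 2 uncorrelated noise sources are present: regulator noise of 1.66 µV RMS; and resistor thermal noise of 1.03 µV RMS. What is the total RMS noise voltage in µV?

1.95 µV

Uncorrelated sources add in power (mean-square): V_tot = √(ΣV_i²)
V_tot = √[(1.66×10⁻⁶)² + (1.03×10⁻⁶)²] = 1.95×10⁻⁶ V = 1.95 µV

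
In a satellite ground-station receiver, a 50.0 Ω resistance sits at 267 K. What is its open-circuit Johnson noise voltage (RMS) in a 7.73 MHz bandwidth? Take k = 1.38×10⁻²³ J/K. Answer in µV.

V_n = √(4kTRB)
4kTRB = 4 × 1.38×10⁻²³ × 267 × 5.00×10¹ × 7.73×10⁶ = 5.70×10⁻¹² V²
V_n = √(5.70×10⁻¹²) = 2.39×10⁻⁶ V = 2.39 µV

2.39 µV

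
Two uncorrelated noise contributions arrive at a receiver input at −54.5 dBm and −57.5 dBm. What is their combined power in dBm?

Convert to linear, add, convert back:
P₁ = 3.55×10⁻⁹ W, P₂ = 1.78×10⁻⁹ W
P_tot = 5.33×10⁻⁹ W → 10 log₁₀(P_tot / 10⁻³) = −52.7 dBm

−52.7 dBm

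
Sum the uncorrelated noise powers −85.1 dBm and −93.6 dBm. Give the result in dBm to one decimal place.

Convert to linear, add, convert back:
P₁ = 3.09×10⁻¹² W, P₂ = 4.37×10⁻¹³ W
P_tot = 3.53×10⁻¹² W → 10 log₁₀(P_tot / 10⁻³) = −84.5 dBm

−84.5 dBm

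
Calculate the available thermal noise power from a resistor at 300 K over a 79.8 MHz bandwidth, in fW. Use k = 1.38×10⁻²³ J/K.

330 fW

P_n = kTB = 1.38×10⁻²³ × 300 × 7.98×10⁷ = 3.30×10⁻¹³ W = 330 fW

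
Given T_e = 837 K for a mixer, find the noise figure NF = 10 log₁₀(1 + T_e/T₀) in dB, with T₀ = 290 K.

5.90 dB

F = 1 + T_e/T₀ = 1 + 837/290 = 3.88621
NF = 10 log₁₀(3.88621) = 5.90 dB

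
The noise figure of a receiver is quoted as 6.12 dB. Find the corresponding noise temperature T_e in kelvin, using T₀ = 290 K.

F = 10^(6.12/10) = 4.09261
T_e = (F − 1)·T₀ = (4.09261 − 1) × 290 = 897 K

897 K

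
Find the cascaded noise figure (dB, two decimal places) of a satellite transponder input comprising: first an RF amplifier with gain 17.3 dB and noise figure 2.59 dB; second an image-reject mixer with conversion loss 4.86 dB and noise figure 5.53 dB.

2.70 dB

Convert to linear (a loss of L dB is a gain of −L dB): F_i = 10^(NF_i/10), G_i = 10^(G_i,dB/10)
  Stage 1: F_1 = 10^(2.59/10) = 1.816, G_1 = 10^(17.3/10) = 53.70
  Stage 2: F_2 = 10^(5.53/10) = 3.573, G_2 = 10^(−4.86/10) = 0.3266
Friis cascade:
  F = 1.816 + (3.573 − 1)/53.70 = 1.863
NF = 10 log₁₀(1.863) = 2.70 dB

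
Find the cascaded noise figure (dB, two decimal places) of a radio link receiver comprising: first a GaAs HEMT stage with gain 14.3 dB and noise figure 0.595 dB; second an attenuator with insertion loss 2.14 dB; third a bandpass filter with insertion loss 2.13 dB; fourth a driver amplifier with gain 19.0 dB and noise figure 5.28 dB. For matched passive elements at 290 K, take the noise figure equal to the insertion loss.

1.60 dB

Convert to linear (a loss of L dB is a gain of −L dB): F_i = 10^(NF_i/10), G_i = 10^(G_i,dB/10)
  Stage 1: F_1 = 10^(0.595/10) = 1.147, G_1 = 10^(14.3/10) = 26.92
  Stage 2: F_2 = 10^(2.14/10) = 1.637, G_2 = 10^(−2.14/10) = 0.6109
  Stage 3: F_3 = 10^(2.13/10) = 1.633, G_3 = 10^(−2.13/10) = 0.6124
  Stage 4: F_4 = 10^(5.28/10) = 3.373, G_4 = 10^(19.0/10) = 79.43
Friis cascade:
  F = 1.147 + (1.637 − 1)/26.92 + (1.633 − 1)/16.44 + (3.373 − 1)/10.07 = 1.445
NF = 10 log₁₀(1.445) = 1.60 dB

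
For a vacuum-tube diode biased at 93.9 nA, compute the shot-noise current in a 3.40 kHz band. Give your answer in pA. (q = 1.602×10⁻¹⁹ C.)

I_n = √(2qI·B)
2qI·B = 2 × 1.602×10⁻¹⁹ × 9.39×10⁻⁸ × 3.40×10³ = 1.02×10⁻²² A²
I_n = √(1.02×10⁻²²) = 1.01×10⁻¹¹ A = 10.1 pA

10.1 pA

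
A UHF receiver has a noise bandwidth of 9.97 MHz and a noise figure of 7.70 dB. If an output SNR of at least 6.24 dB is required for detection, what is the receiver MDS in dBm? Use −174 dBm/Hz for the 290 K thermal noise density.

Sensitivity = −174 + 10 log₁₀(B) + NF + SNR_min
= −174 + 69.99 + 7.70 + 6.24
= −90.07 dBm → −90.1 dBm

−90.1 dBm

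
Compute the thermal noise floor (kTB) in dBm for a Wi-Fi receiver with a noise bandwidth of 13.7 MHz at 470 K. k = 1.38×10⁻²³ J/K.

P_n = kTB = 1.38×10⁻²³ × 470 × 1.37×10⁷ = 8.89×10⁻¹⁴ W
In dBm: 10 log₁₀(8.89×10⁻¹⁴ / 10⁻³) = −100.5 dBm

−100.5 dBm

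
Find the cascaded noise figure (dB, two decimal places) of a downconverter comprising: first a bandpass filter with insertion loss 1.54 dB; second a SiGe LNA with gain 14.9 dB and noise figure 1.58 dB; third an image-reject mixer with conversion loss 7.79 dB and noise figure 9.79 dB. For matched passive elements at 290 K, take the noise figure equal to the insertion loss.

Convert to linear (a loss of L dB is a gain of −L dB): F_i = 10^(NF_i/10), G_i = 10^(G_i,dB/10)
  Stage 1: F_1 = 10^(1.54/10) = 1.426, G_1 = 10^(−1.54/10) = 0.7015
  Stage 2: F_2 = 10^(1.58/10) = 1.439, G_2 = 10^(14.9/10) = 30.90
  Stage 3: F_3 = 10^(9.79/10) = 9.528, G_3 = 10^(−7.79/10) = 0.1663
Friis cascade:
  F = 1.426 + (1.439 − 1)/0.7015 + (9.528 − 1)/21.68 = 2.445
NF = 10 log₁₀(2.445) = 3.88 dB

3.88 dB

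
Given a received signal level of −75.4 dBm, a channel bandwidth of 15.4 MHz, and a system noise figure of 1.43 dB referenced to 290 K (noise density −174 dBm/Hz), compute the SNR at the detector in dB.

25.3 dB

Noise floor: N = −174 + 10 log₁₀(B) + NF
10 log₁₀(1.54×10⁷) = 71.88 dB
N = −174 + 71.88 + 1.43 = −100.69 dBm
SNR = P_sig − N = −75.4 − (−100.69) = 25.29 dB → 25.3 dB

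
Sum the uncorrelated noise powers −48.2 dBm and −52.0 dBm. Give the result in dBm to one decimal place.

−46.7 dBm

Convert to linear, add, convert back:
P₁ = 1.51×10⁻⁸ W, P₂ = 6.31×10⁻⁹ W
P_tot = 2.14×10⁻⁸ W → 10 log₁₀(P_tot / 10⁻³) = −46.7 dBm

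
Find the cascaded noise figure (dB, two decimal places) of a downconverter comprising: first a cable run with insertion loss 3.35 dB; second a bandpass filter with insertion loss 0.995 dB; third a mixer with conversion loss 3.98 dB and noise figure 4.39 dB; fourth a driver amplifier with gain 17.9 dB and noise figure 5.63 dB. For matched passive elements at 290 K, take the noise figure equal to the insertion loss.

14.07 dB

Convert to linear (a loss of L dB is a gain of −L dB): F_i = 10^(NF_i/10), G_i = 10^(G_i,dB/10)
  Stage 1: F_1 = 10^(3.35/10) = 2.163, G_1 = 10^(−3.35/10) = 0.4624
  Stage 2: F_2 = 10^(0.995/10) = 1.257, G_2 = 10^(−0.995/10) = 0.7952
  Stage 3: F_3 = 10^(4.39/10) = 2.748, G_3 = 10^(−3.98/10) = 0.3999
  Stage 4: F_4 = 10^(5.63/10) = 3.656, G_4 = 10^(17.9/10) = 61.66
Friis cascade:
  F = 2.163 + (1.257 − 1)/0.4624 + (2.748 − 1)/0.3677 + (3.656 − 1)/0.1471 = 25.53
NF = 10 log₁₀(25.53) = 14.07 dB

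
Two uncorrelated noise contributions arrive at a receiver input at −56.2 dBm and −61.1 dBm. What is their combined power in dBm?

Convert to linear, add, convert back:
P₁ = 2.40×10⁻⁹ W, P₂ = 7.76×10⁻¹⁰ W
P_tot = 3.18×10⁻⁹ W → 10 log₁₀(P_tot / 10⁻³) = −55.0 dBm

−55.0 dBm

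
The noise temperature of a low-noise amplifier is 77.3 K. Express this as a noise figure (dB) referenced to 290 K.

F = 1 + T_e/T₀ = 1 + 77.3/290 = 1.26655
NF = 10 log₁₀(1.26655) = 1.03 dB

1.03 dB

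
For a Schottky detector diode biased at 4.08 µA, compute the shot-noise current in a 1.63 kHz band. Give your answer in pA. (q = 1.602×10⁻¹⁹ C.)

46.2 pA

I_n = √(2qI·B)
2qI·B = 2 × 1.602×10⁻¹⁹ × 4.08×10⁻⁶ × 1.63×10³ = 2.13×10⁻²¹ A²
I_n = √(2.13×10⁻²¹) = 4.62×10⁻¹¹ A = 46.2 pA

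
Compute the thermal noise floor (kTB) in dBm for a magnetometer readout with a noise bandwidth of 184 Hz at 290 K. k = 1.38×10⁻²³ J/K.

−151.3 dBm

P_n = kTB = 1.38×10⁻²³ × 290 × 1.84×10² = 7.36×10⁻¹⁹ W
In dBm: 10 log₁₀(7.36×10⁻¹⁹ / 10⁻³) = −151.3 dBm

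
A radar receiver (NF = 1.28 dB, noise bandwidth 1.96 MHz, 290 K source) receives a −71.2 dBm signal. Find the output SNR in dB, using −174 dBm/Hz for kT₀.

38.6 dB

Noise floor: N = −174 + 10 log₁₀(B) + NF
10 log₁₀(1.96×10⁶) = 62.92 dB
N = −174 + 62.92 + 1.28 = −109.80 dBm
SNR = P_sig − N = −71.2 − (−109.80) = 38.60 dB → 38.6 dB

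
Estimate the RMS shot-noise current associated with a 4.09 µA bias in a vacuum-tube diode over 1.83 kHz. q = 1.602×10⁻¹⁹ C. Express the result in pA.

49.0 pA

I_n = √(2qI·B)
2qI·B = 2 × 1.602×10⁻¹⁹ × 4.09×10⁻⁶ × 1.83×10³ = 2.40×10⁻²¹ A²
I_n = √(2.40×10⁻²¹) = 4.90×10⁻¹¹ A = 49.0 pA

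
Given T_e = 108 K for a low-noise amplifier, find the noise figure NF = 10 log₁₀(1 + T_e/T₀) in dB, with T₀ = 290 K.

F = 1 + T_e/T₀ = 1 + 108/290 = 1.37241
NF = 10 log₁₀(1.37241) = 1.37 dB

1.37 dB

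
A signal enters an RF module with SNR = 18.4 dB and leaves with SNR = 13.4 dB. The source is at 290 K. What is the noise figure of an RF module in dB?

5.0 dB

NF (dB) = SNR_in(dB) − SNR_out(dB) when the source is at T₀
NF = 18.4 − 13.4 = 5.0 dB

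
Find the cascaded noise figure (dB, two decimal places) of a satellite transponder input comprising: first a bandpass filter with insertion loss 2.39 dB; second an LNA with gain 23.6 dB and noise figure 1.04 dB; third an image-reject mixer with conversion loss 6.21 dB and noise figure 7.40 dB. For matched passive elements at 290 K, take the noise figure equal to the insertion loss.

3.50 dB

Convert to linear (a loss of L dB is a gain of −L dB): F_i = 10^(NF_i/10), G_i = 10^(G_i,dB/10)
  Stage 1: F_1 = 10^(2.39/10) = 1.734, G_1 = 10^(−2.39/10) = 0.5768
  Stage 2: F_2 = 10^(1.04/10) = 1.271, G_2 = 10^(23.6/10) = 229.1
  Stage 3: F_3 = 10^(7.40/10) = 5.495, G_3 = 10^(−6.21/10) = 0.2393
Friis cascade:
  F = 1.734 + (1.271 − 1)/0.5768 + (5.495 − 1)/132.1 = 2.237
NF = 10 log₁₀(2.237) = 3.50 dB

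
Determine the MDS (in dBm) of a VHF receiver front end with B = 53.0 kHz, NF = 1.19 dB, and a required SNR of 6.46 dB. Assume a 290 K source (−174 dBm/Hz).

−119.1 dBm

Sensitivity = −174 + 10 log₁₀(B) + NF + SNR_min
= −174 + 47.24 + 1.19 + 6.46
= −119.11 dBm → −119.1 dBm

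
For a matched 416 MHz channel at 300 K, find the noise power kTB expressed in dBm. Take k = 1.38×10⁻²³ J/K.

−87.6 dBm

P_n = kTB = 1.38×10⁻²³ × 300 × 4.16×10⁸ = 1.72×10⁻¹² W
In dBm: 10 log₁₀(1.72×10⁻¹² / 10⁻³) = −87.6 dBm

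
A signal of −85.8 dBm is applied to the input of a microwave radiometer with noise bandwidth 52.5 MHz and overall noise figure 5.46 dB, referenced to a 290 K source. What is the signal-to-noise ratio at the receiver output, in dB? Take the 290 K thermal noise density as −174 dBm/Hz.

5.5 dB

Noise floor: N = −174 + 10 log₁₀(B) + NF
10 log₁₀(5.25×10⁷) = 77.2 dB
N = −174 + 77.2 + 5.46 = −91.34 dBm
SNR = P_sig − N = −85.8 − (−91.34) = 5.54 dB → 5.5 dB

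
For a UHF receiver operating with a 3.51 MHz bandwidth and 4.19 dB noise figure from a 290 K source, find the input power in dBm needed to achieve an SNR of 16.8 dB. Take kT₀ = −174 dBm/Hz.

−87.6 dBm

Sensitivity = −174 + 10 log₁₀(B) + NF + SNR_min
= −174 + 65.45 + 4.19 + 16.8
= −87.56 dBm → −87.6 dBm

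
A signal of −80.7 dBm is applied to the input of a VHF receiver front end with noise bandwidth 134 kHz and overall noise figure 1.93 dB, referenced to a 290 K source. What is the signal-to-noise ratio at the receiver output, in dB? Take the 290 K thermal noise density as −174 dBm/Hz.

40.1 dB

Noise floor: N = −174 + 10 log₁₀(B) + NF
10 log₁₀(1.34×10⁵) = 51.27 dB
N = −174 + 51.27 + 1.93 = −120.80 dBm
SNR = P_sig − N = −80.7 − (−120.80) = 40.10 dB → 40.1 dB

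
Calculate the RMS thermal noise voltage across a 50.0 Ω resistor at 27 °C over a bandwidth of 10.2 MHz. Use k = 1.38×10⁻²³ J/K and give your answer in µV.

2.91 µV

T = 27 °C + 273.15 = 300.15 K
V_n = √(4kTRB)
4kTRB = 4 × 1.38×10⁻²³ × 300.15 × 5.00×10¹ × 1.02×10⁷ = 8.45×10⁻¹² V²
V_n = √(8.45×10⁻¹²) = 2.91×10⁻⁶ V = 2.91 µV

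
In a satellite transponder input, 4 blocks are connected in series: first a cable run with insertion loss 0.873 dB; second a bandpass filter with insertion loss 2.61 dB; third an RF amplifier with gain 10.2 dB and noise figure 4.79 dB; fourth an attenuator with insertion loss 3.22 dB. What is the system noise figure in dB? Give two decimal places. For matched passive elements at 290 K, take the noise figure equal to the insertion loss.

Convert to linear (a loss of L dB is a gain of −L dB): F_i = 10^(NF_i/10), G_i = 10^(G_i,dB/10)
  Stage 1: F_1 = 10^(0.873/10) = 1.223, G_1 = 10^(−0.873/10) = 0.8179
  Stage 2: F_2 = 10^(2.61/10) = 1.824, G_2 = 10^(−2.61/10) = 0.5483
  Stage 3: F_3 = 10^(4.79/10) = 3.013, G_3 = 10^(10.2/10) = 10.47
  Stage 4: F_4 = 10^(3.22/10) = 2.099, G_4 = 10^(−3.22/10) = 0.4764
Friis cascade:
  F = 1.223 + (1.824 − 1)/0.8179 + (3.013 − 1)/0.4484 + (2.099 − 1)/4.696 = 6.953
NF = 10 log₁₀(6.953) = 8.42 dB

8.42 dB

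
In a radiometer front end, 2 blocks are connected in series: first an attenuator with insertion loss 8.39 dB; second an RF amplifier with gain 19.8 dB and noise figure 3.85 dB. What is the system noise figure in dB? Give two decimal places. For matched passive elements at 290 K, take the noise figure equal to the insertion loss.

12.24 dB

Convert to linear (a loss of L dB is a gain of −L dB): F_i = 10^(NF_i/10), G_i = 10^(G_i,dB/10)
  Stage 1: F_1 = 10^(8.39/10) = 6.902, G_1 = 10^(−8.39/10) = 0.1449
  Stage 2: F_2 = 10^(3.85/10) = 2.427, G_2 = 10^(19.8/10) = 95.50
Friis cascade:
  F = 6.902 + (2.427 − 1)/0.1449 = 16.75
NF = 10 log₁₀(16.75) = 12.24 dB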